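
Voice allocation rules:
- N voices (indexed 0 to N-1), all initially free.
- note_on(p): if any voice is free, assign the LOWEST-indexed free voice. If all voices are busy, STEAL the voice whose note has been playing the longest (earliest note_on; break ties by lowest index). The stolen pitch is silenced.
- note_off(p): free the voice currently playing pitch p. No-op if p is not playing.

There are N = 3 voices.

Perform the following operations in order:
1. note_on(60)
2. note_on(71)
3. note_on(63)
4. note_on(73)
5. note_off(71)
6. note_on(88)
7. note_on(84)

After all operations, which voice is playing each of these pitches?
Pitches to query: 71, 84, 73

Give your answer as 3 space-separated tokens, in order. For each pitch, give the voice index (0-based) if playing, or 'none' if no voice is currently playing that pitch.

Op 1: note_on(60): voice 0 is free -> assigned | voices=[60 - -]
Op 2: note_on(71): voice 1 is free -> assigned | voices=[60 71 -]
Op 3: note_on(63): voice 2 is free -> assigned | voices=[60 71 63]
Op 4: note_on(73): all voices busy, STEAL voice 0 (pitch 60, oldest) -> assign | voices=[73 71 63]
Op 5: note_off(71): free voice 1 | voices=[73 - 63]
Op 6: note_on(88): voice 1 is free -> assigned | voices=[73 88 63]
Op 7: note_on(84): all voices busy, STEAL voice 2 (pitch 63, oldest) -> assign | voices=[73 88 84]

Answer: none 2 0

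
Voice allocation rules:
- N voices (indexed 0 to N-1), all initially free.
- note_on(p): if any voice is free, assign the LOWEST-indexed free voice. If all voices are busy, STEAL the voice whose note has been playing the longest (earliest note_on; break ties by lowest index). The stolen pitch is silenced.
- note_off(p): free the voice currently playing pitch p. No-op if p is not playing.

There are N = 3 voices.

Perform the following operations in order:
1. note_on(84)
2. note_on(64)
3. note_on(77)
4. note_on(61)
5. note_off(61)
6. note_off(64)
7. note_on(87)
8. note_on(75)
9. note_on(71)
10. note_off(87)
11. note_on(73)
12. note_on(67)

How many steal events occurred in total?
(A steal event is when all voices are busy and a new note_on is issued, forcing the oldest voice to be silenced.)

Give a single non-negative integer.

Answer: 3

Derivation:
Op 1: note_on(84): voice 0 is free -> assigned | voices=[84 - -]
Op 2: note_on(64): voice 1 is free -> assigned | voices=[84 64 -]
Op 3: note_on(77): voice 2 is free -> assigned | voices=[84 64 77]
Op 4: note_on(61): all voices busy, STEAL voice 0 (pitch 84, oldest) -> assign | voices=[61 64 77]
Op 5: note_off(61): free voice 0 | voices=[- 64 77]
Op 6: note_off(64): free voice 1 | voices=[- - 77]
Op 7: note_on(87): voice 0 is free -> assigned | voices=[87 - 77]
Op 8: note_on(75): voice 1 is free -> assigned | voices=[87 75 77]
Op 9: note_on(71): all voices busy, STEAL voice 2 (pitch 77, oldest) -> assign | voices=[87 75 71]
Op 10: note_off(87): free voice 0 | voices=[- 75 71]
Op 11: note_on(73): voice 0 is free -> assigned | voices=[73 75 71]
Op 12: note_on(67): all voices busy, STEAL voice 1 (pitch 75, oldest) -> assign | voices=[73 67 71]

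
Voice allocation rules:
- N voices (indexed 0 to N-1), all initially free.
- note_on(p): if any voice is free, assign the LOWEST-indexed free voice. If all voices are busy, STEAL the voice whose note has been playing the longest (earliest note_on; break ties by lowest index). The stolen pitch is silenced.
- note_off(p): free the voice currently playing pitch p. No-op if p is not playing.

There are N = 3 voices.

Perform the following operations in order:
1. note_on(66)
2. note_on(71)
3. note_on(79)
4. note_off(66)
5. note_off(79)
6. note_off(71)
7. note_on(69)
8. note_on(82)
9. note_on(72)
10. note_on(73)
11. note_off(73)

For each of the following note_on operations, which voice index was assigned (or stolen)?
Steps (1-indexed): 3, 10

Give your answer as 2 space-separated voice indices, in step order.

Op 1: note_on(66): voice 0 is free -> assigned | voices=[66 - -]
Op 2: note_on(71): voice 1 is free -> assigned | voices=[66 71 -]
Op 3: note_on(79): voice 2 is free -> assigned | voices=[66 71 79]
Op 4: note_off(66): free voice 0 | voices=[- 71 79]
Op 5: note_off(79): free voice 2 | voices=[- 71 -]
Op 6: note_off(71): free voice 1 | voices=[- - -]
Op 7: note_on(69): voice 0 is free -> assigned | voices=[69 - -]
Op 8: note_on(82): voice 1 is free -> assigned | voices=[69 82 -]
Op 9: note_on(72): voice 2 is free -> assigned | voices=[69 82 72]
Op 10: note_on(73): all voices busy, STEAL voice 0 (pitch 69, oldest) -> assign | voices=[73 82 72]
Op 11: note_off(73): free voice 0 | voices=[- 82 72]

Answer: 2 0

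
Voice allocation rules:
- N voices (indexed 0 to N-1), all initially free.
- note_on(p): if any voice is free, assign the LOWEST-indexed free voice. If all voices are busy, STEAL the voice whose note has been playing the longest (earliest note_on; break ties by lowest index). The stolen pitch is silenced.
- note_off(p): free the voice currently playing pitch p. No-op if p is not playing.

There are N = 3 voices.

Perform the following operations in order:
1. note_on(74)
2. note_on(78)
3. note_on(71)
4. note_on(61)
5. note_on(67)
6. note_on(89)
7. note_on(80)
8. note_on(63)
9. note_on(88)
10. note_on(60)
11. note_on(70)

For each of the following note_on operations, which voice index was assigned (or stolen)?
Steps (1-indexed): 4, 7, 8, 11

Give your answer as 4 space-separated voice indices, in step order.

Op 1: note_on(74): voice 0 is free -> assigned | voices=[74 - -]
Op 2: note_on(78): voice 1 is free -> assigned | voices=[74 78 -]
Op 3: note_on(71): voice 2 is free -> assigned | voices=[74 78 71]
Op 4: note_on(61): all voices busy, STEAL voice 0 (pitch 74, oldest) -> assign | voices=[61 78 71]
Op 5: note_on(67): all voices busy, STEAL voice 1 (pitch 78, oldest) -> assign | voices=[61 67 71]
Op 6: note_on(89): all voices busy, STEAL voice 2 (pitch 71, oldest) -> assign | voices=[61 67 89]
Op 7: note_on(80): all voices busy, STEAL voice 0 (pitch 61, oldest) -> assign | voices=[80 67 89]
Op 8: note_on(63): all voices busy, STEAL voice 1 (pitch 67, oldest) -> assign | voices=[80 63 89]
Op 9: note_on(88): all voices busy, STEAL voice 2 (pitch 89, oldest) -> assign | voices=[80 63 88]
Op 10: note_on(60): all voices busy, STEAL voice 0 (pitch 80, oldest) -> assign | voices=[60 63 88]
Op 11: note_on(70): all voices busy, STEAL voice 1 (pitch 63, oldest) -> assign | voices=[60 70 88]

Answer: 0 0 1 1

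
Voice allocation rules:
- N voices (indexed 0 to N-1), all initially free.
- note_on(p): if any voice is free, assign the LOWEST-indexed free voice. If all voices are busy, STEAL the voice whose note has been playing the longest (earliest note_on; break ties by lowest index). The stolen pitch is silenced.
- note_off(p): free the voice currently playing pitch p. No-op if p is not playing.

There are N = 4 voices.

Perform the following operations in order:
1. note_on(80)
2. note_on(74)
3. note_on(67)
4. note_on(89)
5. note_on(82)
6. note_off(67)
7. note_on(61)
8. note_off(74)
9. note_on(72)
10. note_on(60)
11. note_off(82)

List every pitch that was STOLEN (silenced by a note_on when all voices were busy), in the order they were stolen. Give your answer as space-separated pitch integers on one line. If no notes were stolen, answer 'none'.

Op 1: note_on(80): voice 0 is free -> assigned | voices=[80 - - -]
Op 2: note_on(74): voice 1 is free -> assigned | voices=[80 74 - -]
Op 3: note_on(67): voice 2 is free -> assigned | voices=[80 74 67 -]
Op 4: note_on(89): voice 3 is free -> assigned | voices=[80 74 67 89]
Op 5: note_on(82): all voices busy, STEAL voice 0 (pitch 80, oldest) -> assign | voices=[82 74 67 89]
Op 6: note_off(67): free voice 2 | voices=[82 74 - 89]
Op 7: note_on(61): voice 2 is free -> assigned | voices=[82 74 61 89]
Op 8: note_off(74): free voice 1 | voices=[82 - 61 89]
Op 9: note_on(72): voice 1 is free -> assigned | voices=[82 72 61 89]
Op 10: note_on(60): all voices busy, STEAL voice 3 (pitch 89, oldest) -> assign | voices=[82 72 61 60]
Op 11: note_off(82): free voice 0 | voices=[- 72 61 60]

Answer: 80 89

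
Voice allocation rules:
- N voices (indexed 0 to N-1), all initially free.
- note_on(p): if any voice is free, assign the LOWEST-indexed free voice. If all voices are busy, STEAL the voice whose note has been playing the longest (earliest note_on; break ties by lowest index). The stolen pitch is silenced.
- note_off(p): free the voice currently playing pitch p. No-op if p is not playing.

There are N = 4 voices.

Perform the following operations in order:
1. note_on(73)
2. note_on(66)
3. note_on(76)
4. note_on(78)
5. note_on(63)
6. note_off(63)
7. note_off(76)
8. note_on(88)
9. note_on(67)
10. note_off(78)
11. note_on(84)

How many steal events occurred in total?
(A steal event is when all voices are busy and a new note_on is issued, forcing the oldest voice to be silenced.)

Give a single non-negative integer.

Answer: 1

Derivation:
Op 1: note_on(73): voice 0 is free -> assigned | voices=[73 - - -]
Op 2: note_on(66): voice 1 is free -> assigned | voices=[73 66 - -]
Op 3: note_on(76): voice 2 is free -> assigned | voices=[73 66 76 -]
Op 4: note_on(78): voice 3 is free -> assigned | voices=[73 66 76 78]
Op 5: note_on(63): all voices busy, STEAL voice 0 (pitch 73, oldest) -> assign | voices=[63 66 76 78]
Op 6: note_off(63): free voice 0 | voices=[- 66 76 78]
Op 7: note_off(76): free voice 2 | voices=[- 66 - 78]
Op 8: note_on(88): voice 0 is free -> assigned | voices=[88 66 - 78]
Op 9: note_on(67): voice 2 is free -> assigned | voices=[88 66 67 78]
Op 10: note_off(78): free voice 3 | voices=[88 66 67 -]
Op 11: note_on(84): voice 3 is free -> assigned | voices=[88 66 67 84]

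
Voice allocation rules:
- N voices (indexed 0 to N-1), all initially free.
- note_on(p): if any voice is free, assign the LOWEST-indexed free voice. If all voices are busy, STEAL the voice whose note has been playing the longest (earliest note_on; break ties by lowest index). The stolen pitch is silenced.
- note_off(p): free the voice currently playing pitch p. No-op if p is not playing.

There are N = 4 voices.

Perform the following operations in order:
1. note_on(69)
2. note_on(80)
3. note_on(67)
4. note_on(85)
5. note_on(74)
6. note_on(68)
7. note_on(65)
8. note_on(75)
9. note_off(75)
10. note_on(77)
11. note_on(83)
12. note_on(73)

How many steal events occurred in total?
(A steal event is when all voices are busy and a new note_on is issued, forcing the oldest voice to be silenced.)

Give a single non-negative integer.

Op 1: note_on(69): voice 0 is free -> assigned | voices=[69 - - -]
Op 2: note_on(80): voice 1 is free -> assigned | voices=[69 80 - -]
Op 3: note_on(67): voice 2 is free -> assigned | voices=[69 80 67 -]
Op 4: note_on(85): voice 3 is free -> assigned | voices=[69 80 67 85]
Op 5: note_on(74): all voices busy, STEAL voice 0 (pitch 69, oldest) -> assign | voices=[74 80 67 85]
Op 6: note_on(68): all voices busy, STEAL voice 1 (pitch 80, oldest) -> assign | voices=[74 68 67 85]
Op 7: note_on(65): all voices busy, STEAL voice 2 (pitch 67, oldest) -> assign | voices=[74 68 65 85]
Op 8: note_on(75): all voices busy, STEAL voice 3 (pitch 85, oldest) -> assign | voices=[74 68 65 75]
Op 9: note_off(75): free voice 3 | voices=[74 68 65 -]
Op 10: note_on(77): voice 3 is free -> assigned | voices=[74 68 65 77]
Op 11: note_on(83): all voices busy, STEAL voice 0 (pitch 74, oldest) -> assign | voices=[83 68 65 77]
Op 12: note_on(73): all voices busy, STEAL voice 1 (pitch 68, oldest) -> assign | voices=[83 73 65 77]

Answer: 6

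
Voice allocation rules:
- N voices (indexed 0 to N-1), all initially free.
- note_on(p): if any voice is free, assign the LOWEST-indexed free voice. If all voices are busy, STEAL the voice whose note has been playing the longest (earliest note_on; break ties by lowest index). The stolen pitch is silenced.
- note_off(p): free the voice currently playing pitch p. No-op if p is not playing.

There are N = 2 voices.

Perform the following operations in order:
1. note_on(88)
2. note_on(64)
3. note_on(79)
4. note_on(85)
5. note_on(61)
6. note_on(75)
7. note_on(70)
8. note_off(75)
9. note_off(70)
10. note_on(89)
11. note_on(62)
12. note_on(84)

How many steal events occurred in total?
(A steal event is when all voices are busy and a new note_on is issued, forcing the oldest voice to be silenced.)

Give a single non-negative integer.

Answer: 6

Derivation:
Op 1: note_on(88): voice 0 is free -> assigned | voices=[88 -]
Op 2: note_on(64): voice 1 is free -> assigned | voices=[88 64]
Op 3: note_on(79): all voices busy, STEAL voice 0 (pitch 88, oldest) -> assign | voices=[79 64]
Op 4: note_on(85): all voices busy, STEAL voice 1 (pitch 64, oldest) -> assign | voices=[79 85]
Op 5: note_on(61): all voices busy, STEAL voice 0 (pitch 79, oldest) -> assign | voices=[61 85]
Op 6: note_on(75): all voices busy, STEAL voice 1 (pitch 85, oldest) -> assign | voices=[61 75]
Op 7: note_on(70): all voices busy, STEAL voice 0 (pitch 61, oldest) -> assign | voices=[70 75]
Op 8: note_off(75): free voice 1 | voices=[70 -]
Op 9: note_off(70): free voice 0 | voices=[- -]
Op 10: note_on(89): voice 0 is free -> assigned | voices=[89 -]
Op 11: note_on(62): voice 1 is free -> assigned | voices=[89 62]
Op 12: note_on(84): all voices busy, STEAL voice 0 (pitch 89, oldest) -> assign | voices=[84 62]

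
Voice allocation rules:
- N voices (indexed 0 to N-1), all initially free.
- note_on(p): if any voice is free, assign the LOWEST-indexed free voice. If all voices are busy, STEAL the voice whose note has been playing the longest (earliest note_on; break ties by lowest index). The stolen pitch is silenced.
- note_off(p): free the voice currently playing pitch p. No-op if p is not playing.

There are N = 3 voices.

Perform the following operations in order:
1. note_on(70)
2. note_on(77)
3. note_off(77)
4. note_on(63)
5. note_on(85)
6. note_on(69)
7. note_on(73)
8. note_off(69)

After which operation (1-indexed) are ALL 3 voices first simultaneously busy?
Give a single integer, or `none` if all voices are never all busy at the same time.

Op 1: note_on(70): voice 0 is free -> assigned | voices=[70 - -]
Op 2: note_on(77): voice 1 is free -> assigned | voices=[70 77 -]
Op 3: note_off(77): free voice 1 | voices=[70 - -]
Op 4: note_on(63): voice 1 is free -> assigned | voices=[70 63 -]
Op 5: note_on(85): voice 2 is free -> assigned | voices=[70 63 85]
Op 6: note_on(69): all voices busy, STEAL voice 0 (pitch 70, oldest) -> assign | voices=[69 63 85]
Op 7: note_on(73): all voices busy, STEAL voice 1 (pitch 63, oldest) -> assign | voices=[69 73 85]
Op 8: note_off(69): free voice 0 | voices=[- 73 85]

Answer: 5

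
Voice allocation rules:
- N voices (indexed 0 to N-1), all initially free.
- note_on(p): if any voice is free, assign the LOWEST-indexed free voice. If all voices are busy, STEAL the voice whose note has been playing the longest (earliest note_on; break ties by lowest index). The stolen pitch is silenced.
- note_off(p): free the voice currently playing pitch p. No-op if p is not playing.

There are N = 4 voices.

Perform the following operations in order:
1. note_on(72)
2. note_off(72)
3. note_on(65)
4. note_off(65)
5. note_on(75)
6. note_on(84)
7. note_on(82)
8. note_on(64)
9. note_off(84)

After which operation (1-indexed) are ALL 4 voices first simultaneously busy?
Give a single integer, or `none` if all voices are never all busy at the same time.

Answer: 8

Derivation:
Op 1: note_on(72): voice 0 is free -> assigned | voices=[72 - - -]
Op 2: note_off(72): free voice 0 | voices=[- - - -]
Op 3: note_on(65): voice 0 is free -> assigned | voices=[65 - - -]
Op 4: note_off(65): free voice 0 | voices=[- - - -]
Op 5: note_on(75): voice 0 is free -> assigned | voices=[75 - - -]
Op 6: note_on(84): voice 1 is free -> assigned | voices=[75 84 - -]
Op 7: note_on(82): voice 2 is free -> assigned | voices=[75 84 82 -]
Op 8: note_on(64): voice 3 is free -> assigned | voices=[75 84 82 64]
Op 9: note_off(84): free voice 1 | voices=[75 - 82 64]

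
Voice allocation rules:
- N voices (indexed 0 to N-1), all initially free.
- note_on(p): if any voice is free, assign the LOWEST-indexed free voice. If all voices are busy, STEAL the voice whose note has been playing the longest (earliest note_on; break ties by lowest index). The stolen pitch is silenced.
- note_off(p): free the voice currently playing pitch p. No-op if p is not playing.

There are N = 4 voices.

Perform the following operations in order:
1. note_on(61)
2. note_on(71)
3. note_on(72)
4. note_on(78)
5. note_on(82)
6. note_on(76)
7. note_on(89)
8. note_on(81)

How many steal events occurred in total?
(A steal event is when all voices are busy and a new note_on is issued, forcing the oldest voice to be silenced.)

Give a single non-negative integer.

Answer: 4

Derivation:
Op 1: note_on(61): voice 0 is free -> assigned | voices=[61 - - -]
Op 2: note_on(71): voice 1 is free -> assigned | voices=[61 71 - -]
Op 3: note_on(72): voice 2 is free -> assigned | voices=[61 71 72 -]
Op 4: note_on(78): voice 3 is free -> assigned | voices=[61 71 72 78]
Op 5: note_on(82): all voices busy, STEAL voice 0 (pitch 61, oldest) -> assign | voices=[82 71 72 78]
Op 6: note_on(76): all voices busy, STEAL voice 1 (pitch 71, oldest) -> assign | voices=[82 76 72 78]
Op 7: note_on(89): all voices busy, STEAL voice 2 (pitch 72, oldest) -> assign | voices=[82 76 89 78]
Op 8: note_on(81): all voices busy, STEAL voice 3 (pitch 78, oldest) -> assign | voices=[82 76 89 81]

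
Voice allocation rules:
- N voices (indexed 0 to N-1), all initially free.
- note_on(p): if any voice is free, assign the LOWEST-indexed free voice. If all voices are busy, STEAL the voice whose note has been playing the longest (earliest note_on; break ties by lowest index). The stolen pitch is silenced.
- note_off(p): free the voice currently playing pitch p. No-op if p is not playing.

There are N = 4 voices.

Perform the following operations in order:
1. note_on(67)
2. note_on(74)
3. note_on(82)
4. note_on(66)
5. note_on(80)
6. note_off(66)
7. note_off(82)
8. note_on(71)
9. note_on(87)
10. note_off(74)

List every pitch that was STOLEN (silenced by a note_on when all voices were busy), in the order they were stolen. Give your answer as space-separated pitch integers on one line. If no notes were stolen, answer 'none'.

Op 1: note_on(67): voice 0 is free -> assigned | voices=[67 - - -]
Op 2: note_on(74): voice 1 is free -> assigned | voices=[67 74 - -]
Op 3: note_on(82): voice 2 is free -> assigned | voices=[67 74 82 -]
Op 4: note_on(66): voice 3 is free -> assigned | voices=[67 74 82 66]
Op 5: note_on(80): all voices busy, STEAL voice 0 (pitch 67, oldest) -> assign | voices=[80 74 82 66]
Op 6: note_off(66): free voice 3 | voices=[80 74 82 -]
Op 7: note_off(82): free voice 2 | voices=[80 74 - -]
Op 8: note_on(71): voice 2 is free -> assigned | voices=[80 74 71 -]
Op 9: note_on(87): voice 3 is free -> assigned | voices=[80 74 71 87]
Op 10: note_off(74): free voice 1 | voices=[80 - 71 87]

Answer: 67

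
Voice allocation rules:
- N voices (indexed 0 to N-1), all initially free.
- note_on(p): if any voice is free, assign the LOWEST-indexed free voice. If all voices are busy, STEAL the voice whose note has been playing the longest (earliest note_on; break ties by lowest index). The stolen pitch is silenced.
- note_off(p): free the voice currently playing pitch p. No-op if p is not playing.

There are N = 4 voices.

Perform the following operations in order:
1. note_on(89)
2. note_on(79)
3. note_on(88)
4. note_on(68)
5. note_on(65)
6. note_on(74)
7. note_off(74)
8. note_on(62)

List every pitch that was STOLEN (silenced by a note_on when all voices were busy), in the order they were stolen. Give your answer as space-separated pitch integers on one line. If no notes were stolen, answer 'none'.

Op 1: note_on(89): voice 0 is free -> assigned | voices=[89 - - -]
Op 2: note_on(79): voice 1 is free -> assigned | voices=[89 79 - -]
Op 3: note_on(88): voice 2 is free -> assigned | voices=[89 79 88 -]
Op 4: note_on(68): voice 3 is free -> assigned | voices=[89 79 88 68]
Op 5: note_on(65): all voices busy, STEAL voice 0 (pitch 89, oldest) -> assign | voices=[65 79 88 68]
Op 6: note_on(74): all voices busy, STEAL voice 1 (pitch 79, oldest) -> assign | voices=[65 74 88 68]
Op 7: note_off(74): free voice 1 | voices=[65 - 88 68]
Op 8: note_on(62): voice 1 is free -> assigned | voices=[65 62 88 68]

Answer: 89 79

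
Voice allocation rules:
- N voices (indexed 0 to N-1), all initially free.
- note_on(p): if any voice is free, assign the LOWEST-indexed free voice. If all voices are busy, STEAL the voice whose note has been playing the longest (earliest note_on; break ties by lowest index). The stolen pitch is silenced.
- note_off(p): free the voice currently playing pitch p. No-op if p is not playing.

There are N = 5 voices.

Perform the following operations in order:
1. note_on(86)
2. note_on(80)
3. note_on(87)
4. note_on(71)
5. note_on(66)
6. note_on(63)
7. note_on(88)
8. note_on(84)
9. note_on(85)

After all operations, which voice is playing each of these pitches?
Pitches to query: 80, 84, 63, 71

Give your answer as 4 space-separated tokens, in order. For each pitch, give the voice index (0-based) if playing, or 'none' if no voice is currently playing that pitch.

Op 1: note_on(86): voice 0 is free -> assigned | voices=[86 - - - -]
Op 2: note_on(80): voice 1 is free -> assigned | voices=[86 80 - - -]
Op 3: note_on(87): voice 2 is free -> assigned | voices=[86 80 87 - -]
Op 4: note_on(71): voice 3 is free -> assigned | voices=[86 80 87 71 -]
Op 5: note_on(66): voice 4 is free -> assigned | voices=[86 80 87 71 66]
Op 6: note_on(63): all voices busy, STEAL voice 0 (pitch 86, oldest) -> assign | voices=[63 80 87 71 66]
Op 7: note_on(88): all voices busy, STEAL voice 1 (pitch 80, oldest) -> assign | voices=[63 88 87 71 66]
Op 8: note_on(84): all voices busy, STEAL voice 2 (pitch 87, oldest) -> assign | voices=[63 88 84 71 66]
Op 9: note_on(85): all voices busy, STEAL voice 3 (pitch 71, oldest) -> assign | voices=[63 88 84 85 66]

Answer: none 2 0 none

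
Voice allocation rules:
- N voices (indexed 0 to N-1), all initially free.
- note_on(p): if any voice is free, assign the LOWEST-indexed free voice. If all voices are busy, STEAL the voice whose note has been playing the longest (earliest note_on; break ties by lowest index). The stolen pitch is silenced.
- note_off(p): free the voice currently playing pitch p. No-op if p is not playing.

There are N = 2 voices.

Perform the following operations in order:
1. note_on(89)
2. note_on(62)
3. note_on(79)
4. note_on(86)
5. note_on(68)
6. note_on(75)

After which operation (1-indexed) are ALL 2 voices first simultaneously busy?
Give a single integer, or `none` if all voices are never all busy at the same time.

Answer: 2

Derivation:
Op 1: note_on(89): voice 0 is free -> assigned | voices=[89 -]
Op 2: note_on(62): voice 1 is free -> assigned | voices=[89 62]
Op 3: note_on(79): all voices busy, STEAL voice 0 (pitch 89, oldest) -> assign | voices=[79 62]
Op 4: note_on(86): all voices busy, STEAL voice 1 (pitch 62, oldest) -> assign | voices=[79 86]
Op 5: note_on(68): all voices busy, STEAL voice 0 (pitch 79, oldest) -> assign | voices=[68 86]
Op 6: note_on(75): all voices busy, STEAL voice 1 (pitch 86, oldest) -> assign | voices=[68 75]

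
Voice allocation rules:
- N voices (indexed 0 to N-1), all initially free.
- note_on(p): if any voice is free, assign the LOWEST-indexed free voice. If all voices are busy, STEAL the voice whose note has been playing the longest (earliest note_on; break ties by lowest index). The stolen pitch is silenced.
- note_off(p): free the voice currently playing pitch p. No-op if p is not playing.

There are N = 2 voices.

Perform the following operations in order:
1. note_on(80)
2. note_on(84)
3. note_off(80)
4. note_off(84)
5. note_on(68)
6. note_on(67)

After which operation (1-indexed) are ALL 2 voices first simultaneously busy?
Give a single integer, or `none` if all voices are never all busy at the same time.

Answer: 2

Derivation:
Op 1: note_on(80): voice 0 is free -> assigned | voices=[80 -]
Op 2: note_on(84): voice 1 is free -> assigned | voices=[80 84]
Op 3: note_off(80): free voice 0 | voices=[- 84]
Op 4: note_off(84): free voice 1 | voices=[- -]
Op 5: note_on(68): voice 0 is free -> assigned | voices=[68 -]
Op 6: note_on(67): voice 1 is free -> assigned | voices=[68 67]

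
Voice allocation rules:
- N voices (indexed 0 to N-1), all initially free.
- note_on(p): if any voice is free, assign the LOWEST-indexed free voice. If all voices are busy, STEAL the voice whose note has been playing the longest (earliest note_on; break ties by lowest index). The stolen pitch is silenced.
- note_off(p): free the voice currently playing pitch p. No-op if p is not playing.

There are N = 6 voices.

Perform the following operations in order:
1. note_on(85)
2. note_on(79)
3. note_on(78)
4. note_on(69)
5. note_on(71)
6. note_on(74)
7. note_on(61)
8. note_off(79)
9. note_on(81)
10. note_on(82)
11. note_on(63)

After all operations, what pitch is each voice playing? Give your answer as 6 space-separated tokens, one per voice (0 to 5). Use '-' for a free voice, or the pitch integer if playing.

Answer: 61 81 82 63 71 74

Derivation:
Op 1: note_on(85): voice 0 is free -> assigned | voices=[85 - - - - -]
Op 2: note_on(79): voice 1 is free -> assigned | voices=[85 79 - - - -]
Op 3: note_on(78): voice 2 is free -> assigned | voices=[85 79 78 - - -]
Op 4: note_on(69): voice 3 is free -> assigned | voices=[85 79 78 69 - -]
Op 5: note_on(71): voice 4 is free -> assigned | voices=[85 79 78 69 71 -]
Op 6: note_on(74): voice 5 is free -> assigned | voices=[85 79 78 69 71 74]
Op 7: note_on(61): all voices busy, STEAL voice 0 (pitch 85, oldest) -> assign | voices=[61 79 78 69 71 74]
Op 8: note_off(79): free voice 1 | voices=[61 - 78 69 71 74]
Op 9: note_on(81): voice 1 is free -> assigned | voices=[61 81 78 69 71 74]
Op 10: note_on(82): all voices busy, STEAL voice 2 (pitch 78, oldest) -> assign | voices=[61 81 82 69 71 74]
Op 11: note_on(63): all voices busy, STEAL voice 3 (pitch 69, oldest) -> assign | voices=[61 81 82 63 71 74]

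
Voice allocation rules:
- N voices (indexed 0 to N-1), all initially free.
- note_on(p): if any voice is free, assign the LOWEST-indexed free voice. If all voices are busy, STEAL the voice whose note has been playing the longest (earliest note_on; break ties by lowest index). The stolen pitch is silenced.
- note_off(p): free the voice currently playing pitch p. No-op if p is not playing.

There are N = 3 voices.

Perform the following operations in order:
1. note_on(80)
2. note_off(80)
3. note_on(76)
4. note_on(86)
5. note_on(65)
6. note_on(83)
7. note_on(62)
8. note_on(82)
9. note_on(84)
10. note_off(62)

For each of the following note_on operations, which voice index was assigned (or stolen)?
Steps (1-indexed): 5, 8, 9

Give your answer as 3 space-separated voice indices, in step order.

Op 1: note_on(80): voice 0 is free -> assigned | voices=[80 - -]
Op 2: note_off(80): free voice 0 | voices=[- - -]
Op 3: note_on(76): voice 0 is free -> assigned | voices=[76 - -]
Op 4: note_on(86): voice 1 is free -> assigned | voices=[76 86 -]
Op 5: note_on(65): voice 2 is free -> assigned | voices=[76 86 65]
Op 6: note_on(83): all voices busy, STEAL voice 0 (pitch 76, oldest) -> assign | voices=[83 86 65]
Op 7: note_on(62): all voices busy, STEAL voice 1 (pitch 86, oldest) -> assign | voices=[83 62 65]
Op 8: note_on(82): all voices busy, STEAL voice 2 (pitch 65, oldest) -> assign | voices=[83 62 82]
Op 9: note_on(84): all voices busy, STEAL voice 0 (pitch 83, oldest) -> assign | voices=[84 62 82]
Op 10: note_off(62): free voice 1 | voices=[84 - 82]

Answer: 2 2 0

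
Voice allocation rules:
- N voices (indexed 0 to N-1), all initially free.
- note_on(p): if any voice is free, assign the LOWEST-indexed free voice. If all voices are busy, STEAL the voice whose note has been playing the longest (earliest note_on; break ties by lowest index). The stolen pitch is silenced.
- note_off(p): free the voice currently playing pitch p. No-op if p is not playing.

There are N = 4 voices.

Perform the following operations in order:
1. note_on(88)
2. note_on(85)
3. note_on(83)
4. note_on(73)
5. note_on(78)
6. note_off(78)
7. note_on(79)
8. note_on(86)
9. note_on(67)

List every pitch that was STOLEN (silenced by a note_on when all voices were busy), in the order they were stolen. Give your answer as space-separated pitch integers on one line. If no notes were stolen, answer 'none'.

Answer: 88 85 83

Derivation:
Op 1: note_on(88): voice 0 is free -> assigned | voices=[88 - - -]
Op 2: note_on(85): voice 1 is free -> assigned | voices=[88 85 - -]
Op 3: note_on(83): voice 2 is free -> assigned | voices=[88 85 83 -]
Op 4: note_on(73): voice 3 is free -> assigned | voices=[88 85 83 73]
Op 5: note_on(78): all voices busy, STEAL voice 0 (pitch 88, oldest) -> assign | voices=[78 85 83 73]
Op 6: note_off(78): free voice 0 | voices=[- 85 83 73]
Op 7: note_on(79): voice 0 is free -> assigned | voices=[79 85 83 73]
Op 8: note_on(86): all voices busy, STEAL voice 1 (pitch 85, oldest) -> assign | voices=[79 86 83 73]
Op 9: note_on(67): all voices busy, STEAL voice 2 (pitch 83, oldest) -> assign | voices=[79 86 67 73]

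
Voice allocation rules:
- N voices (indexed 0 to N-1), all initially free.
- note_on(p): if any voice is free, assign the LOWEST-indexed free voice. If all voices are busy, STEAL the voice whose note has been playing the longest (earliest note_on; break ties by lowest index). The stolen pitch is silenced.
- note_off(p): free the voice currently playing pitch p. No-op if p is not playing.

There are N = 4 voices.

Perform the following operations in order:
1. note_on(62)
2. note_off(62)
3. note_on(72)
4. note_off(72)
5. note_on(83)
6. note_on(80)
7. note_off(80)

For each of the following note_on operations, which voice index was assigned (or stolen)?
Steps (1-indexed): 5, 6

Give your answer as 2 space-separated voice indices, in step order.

Answer: 0 1

Derivation:
Op 1: note_on(62): voice 0 is free -> assigned | voices=[62 - - -]
Op 2: note_off(62): free voice 0 | voices=[- - - -]
Op 3: note_on(72): voice 0 is free -> assigned | voices=[72 - - -]
Op 4: note_off(72): free voice 0 | voices=[- - - -]
Op 5: note_on(83): voice 0 is free -> assigned | voices=[83 - - -]
Op 6: note_on(80): voice 1 is free -> assigned | voices=[83 80 - -]
Op 7: note_off(80): free voice 1 | voices=[83 - - -]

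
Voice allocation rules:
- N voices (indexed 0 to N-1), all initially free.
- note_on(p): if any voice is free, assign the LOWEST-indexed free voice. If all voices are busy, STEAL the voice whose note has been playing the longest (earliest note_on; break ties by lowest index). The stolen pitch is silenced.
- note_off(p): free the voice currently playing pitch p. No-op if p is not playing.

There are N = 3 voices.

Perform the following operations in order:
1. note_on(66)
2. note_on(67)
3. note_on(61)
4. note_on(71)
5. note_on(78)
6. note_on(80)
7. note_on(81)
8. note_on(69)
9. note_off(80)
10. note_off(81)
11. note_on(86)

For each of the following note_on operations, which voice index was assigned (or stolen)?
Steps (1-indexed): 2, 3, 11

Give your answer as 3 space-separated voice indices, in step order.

Op 1: note_on(66): voice 0 is free -> assigned | voices=[66 - -]
Op 2: note_on(67): voice 1 is free -> assigned | voices=[66 67 -]
Op 3: note_on(61): voice 2 is free -> assigned | voices=[66 67 61]
Op 4: note_on(71): all voices busy, STEAL voice 0 (pitch 66, oldest) -> assign | voices=[71 67 61]
Op 5: note_on(78): all voices busy, STEAL voice 1 (pitch 67, oldest) -> assign | voices=[71 78 61]
Op 6: note_on(80): all voices busy, STEAL voice 2 (pitch 61, oldest) -> assign | voices=[71 78 80]
Op 7: note_on(81): all voices busy, STEAL voice 0 (pitch 71, oldest) -> assign | voices=[81 78 80]
Op 8: note_on(69): all voices busy, STEAL voice 1 (pitch 78, oldest) -> assign | voices=[81 69 80]
Op 9: note_off(80): free voice 2 | voices=[81 69 -]
Op 10: note_off(81): free voice 0 | voices=[- 69 -]
Op 11: note_on(86): voice 0 is free -> assigned | voices=[86 69 -]

Answer: 1 2 0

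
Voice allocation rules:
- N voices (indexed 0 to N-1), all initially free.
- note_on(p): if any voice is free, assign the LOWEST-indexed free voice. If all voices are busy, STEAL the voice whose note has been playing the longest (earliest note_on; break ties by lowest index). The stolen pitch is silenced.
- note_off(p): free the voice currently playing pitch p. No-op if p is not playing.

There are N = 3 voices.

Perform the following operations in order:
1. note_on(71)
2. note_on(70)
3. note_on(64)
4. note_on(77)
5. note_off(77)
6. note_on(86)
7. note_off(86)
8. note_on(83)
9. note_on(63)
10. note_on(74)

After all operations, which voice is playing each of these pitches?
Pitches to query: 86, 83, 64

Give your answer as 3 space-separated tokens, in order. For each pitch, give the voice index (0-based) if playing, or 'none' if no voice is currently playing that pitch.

Op 1: note_on(71): voice 0 is free -> assigned | voices=[71 - -]
Op 2: note_on(70): voice 1 is free -> assigned | voices=[71 70 -]
Op 3: note_on(64): voice 2 is free -> assigned | voices=[71 70 64]
Op 4: note_on(77): all voices busy, STEAL voice 0 (pitch 71, oldest) -> assign | voices=[77 70 64]
Op 5: note_off(77): free voice 0 | voices=[- 70 64]
Op 6: note_on(86): voice 0 is free -> assigned | voices=[86 70 64]
Op 7: note_off(86): free voice 0 | voices=[- 70 64]
Op 8: note_on(83): voice 0 is free -> assigned | voices=[83 70 64]
Op 9: note_on(63): all voices busy, STEAL voice 1 (pitch 70, oldest) -> assign | voices=[83 63 64]
Op 10: note_on(74): all voices busy, STEAL voice 2 (pitch 64, oldest) -> assign | voices=[83 63 74]

Answer: none 0 none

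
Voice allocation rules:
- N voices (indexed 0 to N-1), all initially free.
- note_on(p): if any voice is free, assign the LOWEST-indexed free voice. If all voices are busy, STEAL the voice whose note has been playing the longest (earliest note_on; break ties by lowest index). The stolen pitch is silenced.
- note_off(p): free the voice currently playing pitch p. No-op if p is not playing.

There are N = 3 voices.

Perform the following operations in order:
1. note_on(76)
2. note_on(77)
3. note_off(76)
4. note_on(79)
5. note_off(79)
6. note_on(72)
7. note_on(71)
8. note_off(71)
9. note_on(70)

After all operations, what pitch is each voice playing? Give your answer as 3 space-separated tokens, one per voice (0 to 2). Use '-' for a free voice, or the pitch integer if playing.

Op 1: note_on(76): voice 0 is free -> assigned | voices=[76 - -]
Op 2: note_on(77): voice 1 is free -> assigned | voices=[76 77 -]
Op 3: note_off(76): free voice 0 | voices=[- 77 -]
Op 4: note_on(79): voice 0 is free -> assigned | voices=[79 77 -]
Op 5: note_off(79): free voice 0 | voices=[- 77 -]
Op 6: note_on(72): voice 0 is free -> assigned | voices=[72 77 -]
Op 7: note_on(71): voice 2 is free -> assigned | voices=[72 77 71]
Op 8: note_off(71): free voice 2 | voices=[72 77 -]
Op 9: note_on(70): voice 2 is free -> assigned | voices=[72 77 70]

Answer: 72 77 70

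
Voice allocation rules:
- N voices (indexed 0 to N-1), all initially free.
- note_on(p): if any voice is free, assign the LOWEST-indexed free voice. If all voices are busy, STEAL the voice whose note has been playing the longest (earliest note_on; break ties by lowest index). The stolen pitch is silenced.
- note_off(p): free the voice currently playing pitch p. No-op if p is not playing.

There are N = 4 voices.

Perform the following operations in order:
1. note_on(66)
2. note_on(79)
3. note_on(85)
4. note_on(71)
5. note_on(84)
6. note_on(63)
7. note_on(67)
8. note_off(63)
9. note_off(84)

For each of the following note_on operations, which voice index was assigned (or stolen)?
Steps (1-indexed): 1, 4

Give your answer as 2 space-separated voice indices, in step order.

Op 1: note_on(66): voice 0 is free -> assigned | voices=[66 - - -]
Op 2: note_on(79): voice 1 is free -> assigned | voices=[66 79 - -]
Op 3: note_on(85): voice 2 is free -> assigned | voices=[66 79 85 -]
Op 4: note_on(71): voice 3 is free -> assigned | voices=[66 79 85 71]
Op 5: note_on(84): all voices busy, STEAL voice 0 (pitch 66, oldest) -> assign | voices=[84 79 85 71]
Op 6: note_on(63): all voices busy, STEAL voice 1 (pitch 79, oldest) -> assign | voices=[84 63 85 71]
Op 7: note_on(67): all voices busy, STEAL voice 2 (pitch 85, oldest) -> assign | voices=[84 63 67 71]
Op 8: note_off(63): free voice 1 | voices=[84 - 67 71]
Op 9: note_off(84): free voice 0 | voices=[- - 67 71]

Answer: 0 3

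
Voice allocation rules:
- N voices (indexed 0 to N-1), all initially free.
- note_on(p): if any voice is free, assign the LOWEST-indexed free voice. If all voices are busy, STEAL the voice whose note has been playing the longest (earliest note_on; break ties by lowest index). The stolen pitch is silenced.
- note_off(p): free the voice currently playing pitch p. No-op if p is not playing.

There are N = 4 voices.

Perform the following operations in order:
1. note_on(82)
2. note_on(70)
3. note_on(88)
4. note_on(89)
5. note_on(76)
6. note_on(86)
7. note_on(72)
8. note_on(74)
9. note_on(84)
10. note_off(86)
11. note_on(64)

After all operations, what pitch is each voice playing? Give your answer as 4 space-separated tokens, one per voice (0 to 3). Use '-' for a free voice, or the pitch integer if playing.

Answer: 84 64 72 74

Derivation:
Op 1: note_on(82): voice 0 is free -> assigned | voices=[82 - - -]
Op 2: note_on(70): voice 1 is free -> assigned | voices=[82 70 - -]
Op 3: note_on(88): voice 2 is free -> assigned | voices=[82 70 88 -]
Op 4: note_on(89): voice 3 is free -> assigned | voices=[82 70 88 89]
Op 5: note_on(76): all voices busy, STEAL voice 0 (pitch 82, oldest) -> assign | voices=[76 70 88 89]
Op 6: note_on(86): all voices busy, STEAL voice 1 (pitch 70, oldest) -> assign | voices=[76 86 88 89]
Op 7: note_on(72): all voices busy, STEAL voice 2 (pitch 88, oldest) -> assign | voices=[76 86 72 89]
Op 8: note_on(74): all voices busy, STEAL voice 3 (pitch 89, oldest) -> assign | voices=[76 86 72 74]
Op 9: note_on(84): all voices busy, STEAL voice 0 (pitch 76, oldest) -> assign | voices=[84 86 72 74]
Op 10: note_off(86): free voice 1 | voices=[84 - 72 74]
Op 11: note_on(64): voice 1 is free -> assigned | voices=[84 64 72 74]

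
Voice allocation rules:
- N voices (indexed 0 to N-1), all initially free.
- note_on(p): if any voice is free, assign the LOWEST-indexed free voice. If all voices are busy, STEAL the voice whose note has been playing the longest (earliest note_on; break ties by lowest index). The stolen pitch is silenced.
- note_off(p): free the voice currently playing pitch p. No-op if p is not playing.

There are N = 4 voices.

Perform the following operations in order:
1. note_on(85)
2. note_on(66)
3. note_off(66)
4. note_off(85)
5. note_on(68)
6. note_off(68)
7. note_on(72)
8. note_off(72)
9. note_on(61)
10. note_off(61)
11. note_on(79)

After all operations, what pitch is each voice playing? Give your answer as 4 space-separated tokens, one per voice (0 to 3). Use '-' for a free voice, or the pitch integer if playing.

Op 1: note_on(85): voice 0 is free -> assigned | voices=[85 - - -]
Op 2: note_on(66): voice 1 is free -> assigned | voices=[85 66 - -]
Op 3: note_off(66): free voice 1 | voices=[85 - - -]
Op 4: note_off(85): free voice 0 | voices=[- - - -]
Op 5: note_on(68): voice 0 is free -> assigned | voices=[68 - - -]
Op 6: note_off(68): free voice 0 | voices=[- - - -]
Op 7: note_on(72): voice 0 is free -> assigned | voices=[72 - - -]
Op 8: note_off(72): free voice 0 | voices=[- - - -]
Op 9: note_on(61): voice 0 is free -> assigned | voices=[61 - - -]
Op 10: note_off(61): free voice 0 | voices=[- - - -]
Op 11: note_on(79): voice 0 is free -> assigned | voices=[79 - - -]

Answer: 79 - - -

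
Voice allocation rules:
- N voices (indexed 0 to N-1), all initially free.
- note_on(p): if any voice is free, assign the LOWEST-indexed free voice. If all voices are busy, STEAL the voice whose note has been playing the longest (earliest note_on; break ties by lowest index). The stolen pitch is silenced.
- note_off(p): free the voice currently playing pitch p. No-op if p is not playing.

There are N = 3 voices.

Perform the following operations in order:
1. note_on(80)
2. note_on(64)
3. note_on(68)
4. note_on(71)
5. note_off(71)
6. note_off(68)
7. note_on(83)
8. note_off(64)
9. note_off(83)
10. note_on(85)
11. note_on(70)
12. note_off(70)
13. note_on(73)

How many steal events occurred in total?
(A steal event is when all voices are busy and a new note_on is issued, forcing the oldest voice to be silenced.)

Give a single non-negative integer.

Answer: 1

Derivation:
Op 1: note_on(80): voice 0 is free -> assigned | voices=[80 - -]
Op 2: note_on(64): voice 1 is free -> assigned | voices=[80 64 -]
Op 3: note_on(68): voice 2 is free -> assigned | voices=[80 64 68]
Op 4: note_on(71): all voices busy, STEAL voice 0 (pitch 80, oldest) -> assign | voices=[71 64 68]
Op 5: note_off(71): free voice 0 | voices=[- 64 68]
Op 6: note_off(68): free voice 2 | voices=[- 64 -]
Op 7: note_on(83): voice 0 is free -> assigned | voices=[83 64 -]
Op 8: note_off(64): free voice 1 | voices=[83 - -]
Op 9: note_off(83): free voice 0 | voices=[- - -]
Op 10: note_on(85): voice 0 is free -> assigned | voices=[85 - -]
Op 11: note_on(70): voice 1 is free -> assigned | voices=[85 70 -]
Op 12: note_off(70): free voice 1 | voices=[85 - -]
Op 13: note_on(73): voice 1 is free -> assigned | voices=[85 73 -]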